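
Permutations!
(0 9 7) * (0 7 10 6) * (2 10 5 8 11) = (0 9 5 8 11 2 10 6) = [9, 1, 10, 3, 4, 8, 0, 7, 11, 5, 6, 2]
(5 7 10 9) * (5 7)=(7 10 9)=[0, 1, 2, 3, 4, 5, 6, 10, 8, 7, 9]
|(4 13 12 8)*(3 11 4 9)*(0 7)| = 14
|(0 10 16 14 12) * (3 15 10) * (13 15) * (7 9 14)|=10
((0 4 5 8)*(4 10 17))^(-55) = (0 8 5 4 17 10)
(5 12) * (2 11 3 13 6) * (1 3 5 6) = (1 3 13)(2 11 5 12 6) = [0, 3, 11, 13, 4, 12, 2, 7, 8, 9, 10, 5, 6, 1]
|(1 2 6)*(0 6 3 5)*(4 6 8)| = |(0 8 4 6 1 2 3 5)| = 8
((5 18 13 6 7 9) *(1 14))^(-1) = (1 14)(5 9 7 6 13 18)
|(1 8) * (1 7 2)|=4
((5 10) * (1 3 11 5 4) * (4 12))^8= (1 3 11 5 10 12 4)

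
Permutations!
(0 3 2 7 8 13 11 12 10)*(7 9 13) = [3, 1, 9, 2, 4, 5, 6, 8, 7, 13, 0, 12, 10, 11] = (0 3 2 9 13 11 12 10)(7 8)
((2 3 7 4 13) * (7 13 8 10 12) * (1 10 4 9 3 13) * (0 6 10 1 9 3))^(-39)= (0 12 9 10 3 6 7)(2 13)(4 8)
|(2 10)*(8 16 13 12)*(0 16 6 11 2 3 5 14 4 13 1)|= |(0 16 1)(2 10 3 5 14 4 13 12 8 6 11)|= 33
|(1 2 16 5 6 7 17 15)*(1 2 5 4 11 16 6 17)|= |(1 5 17 15 2 6 7)(4 11 16)|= 21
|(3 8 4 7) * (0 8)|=5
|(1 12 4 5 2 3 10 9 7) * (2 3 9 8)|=10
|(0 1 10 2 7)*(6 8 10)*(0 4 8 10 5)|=|(0 1 6 10 2 7 4 8 5)|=9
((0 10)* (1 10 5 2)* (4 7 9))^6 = (0 5 2 1 10)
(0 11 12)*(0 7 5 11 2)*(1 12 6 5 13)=(0 2)(1 12 7 13)(5 11 6)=[2, 12, 0, 3, 4, 11, 5, 13, 8, 9, 10, 6, 7, 1]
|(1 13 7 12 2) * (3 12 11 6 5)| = |(1 13 7 11 6 5 3 12 2)| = 9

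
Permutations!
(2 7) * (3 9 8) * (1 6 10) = (1 6 10)(2 7)(3 9 8) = [0, 6, 7, 9, 4, 5, 10, 2, 3, 8, 1]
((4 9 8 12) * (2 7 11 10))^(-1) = (2 10 11 7)(4 12 8 9)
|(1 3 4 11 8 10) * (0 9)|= 6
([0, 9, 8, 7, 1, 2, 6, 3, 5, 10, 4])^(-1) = [0, 4, 5, 7, 10, 8, 6, 3, 2, 1, 9]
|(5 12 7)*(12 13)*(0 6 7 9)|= |(0 6 7 5 13 12 9)|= 7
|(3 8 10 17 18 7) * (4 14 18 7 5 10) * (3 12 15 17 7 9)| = 12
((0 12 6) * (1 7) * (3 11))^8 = ((0 12 6)(1 7)(3 11))^8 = (0 6 12)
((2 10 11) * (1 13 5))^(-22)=((1 13 5)(2 10 11))^(-22)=(1 5 13)(2 11 10)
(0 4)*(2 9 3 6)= [4, 1, 9, 6, 0, 5, 2, 7, 8, 3]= (0 4)(2 9 3 6)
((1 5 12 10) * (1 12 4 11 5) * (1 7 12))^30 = ((1 7 12 10)(4 11 5))^30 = (1 12)(7 10)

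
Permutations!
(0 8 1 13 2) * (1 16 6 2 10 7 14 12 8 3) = (0 3 1 13 10 7 14 12 8 16 6 2) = [3, 13, 0, 1, 4, 5, 2, 14, 16, 9, 7, 11, 8, 10, 12, 15, 6]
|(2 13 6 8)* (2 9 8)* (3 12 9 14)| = 15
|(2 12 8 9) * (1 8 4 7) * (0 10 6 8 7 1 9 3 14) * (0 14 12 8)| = |(14)(0 10 6)(1 7 9 2 8 3 12 4)| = 24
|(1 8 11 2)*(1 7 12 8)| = |(2 7 12 8 11)| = 5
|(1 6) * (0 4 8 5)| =|(0 4 8 5)(1 6)| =4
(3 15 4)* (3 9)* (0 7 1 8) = [7, 8, 2, 15, 9, 5, 6, 1, 0, 3, 10, 11, 12, 13, 14, 4] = (0 7 1 8)(3 15 4 9)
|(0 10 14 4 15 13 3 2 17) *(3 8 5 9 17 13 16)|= |(0 10 14 4 15 16 3 2 13 8 5 9 17)|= 13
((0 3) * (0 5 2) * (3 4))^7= ((0 4 3 5 2))^7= (0 3 2 4 5)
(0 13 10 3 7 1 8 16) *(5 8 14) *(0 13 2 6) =(0 2 6)(1 14 5 8 16 13 10 3 7) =[2, 14, 6, 7, 4, 8, 0, 1, 16, 9, 3, 11, 12, 10, 5, 15, 13]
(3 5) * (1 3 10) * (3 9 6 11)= (1 9 6 11 3 5 10)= [0, 9, 2, 5, 4, 10, 11, 7, 8, 6, 1, 3]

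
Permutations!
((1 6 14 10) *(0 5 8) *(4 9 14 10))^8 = ((0 5 8)(1 6 10)(4 9 14))^8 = (0 8 5)(1 10 6)(4 14 9)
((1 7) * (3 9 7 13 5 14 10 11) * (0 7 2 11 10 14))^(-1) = (14)(0 5 13 1 7)(2 9 3 11)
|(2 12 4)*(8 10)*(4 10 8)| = 4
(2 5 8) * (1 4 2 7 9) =(1 4 2 5 8 7 9) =[0, 4, 5, 3, 2, 8, 6, 9, 7, 1]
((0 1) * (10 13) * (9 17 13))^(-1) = (0 1)(9 10 13 17)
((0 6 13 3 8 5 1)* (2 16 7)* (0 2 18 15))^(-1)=((0 6 13 3 8 5 1 2 16 7 18 15))^(-1)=(0 15 18 7 16 2 1 5 8 3 13 6)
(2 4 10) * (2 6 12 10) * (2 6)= (2 4 6 12 10)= [0, 1, 4, 3, 6, 5, 12, 7, 8, 9, 2, 11, 10]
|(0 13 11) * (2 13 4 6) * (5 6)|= |(0 4 5 6 2 13 11)|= 7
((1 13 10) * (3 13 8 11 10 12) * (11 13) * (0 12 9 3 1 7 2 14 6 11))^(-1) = (0 3 9 13 8 1 12)(2 7 10 11 6 14)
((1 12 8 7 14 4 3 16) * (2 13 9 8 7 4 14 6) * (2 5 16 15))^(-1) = ((1 12 7 6 5 16)(2 13 9 8 4 3 15))^(-1) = (1 16 5 6 7 12)(2 15 3 4 8 9 13)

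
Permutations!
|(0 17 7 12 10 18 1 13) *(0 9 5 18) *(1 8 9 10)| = |(0 17 7 12 1 13 10)(5 18 8 9)| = 28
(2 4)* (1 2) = (1 2 4) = [0, 2, 4, 3, 1]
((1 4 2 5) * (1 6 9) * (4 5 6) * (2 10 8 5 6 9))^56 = ((1 6 2 9)(4 10 8 5))^56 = (10)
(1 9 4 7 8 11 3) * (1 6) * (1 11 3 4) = (1 9)(3 6 11 4 7 8) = [0, 9, 2, 6, 7, 5, 11, 8, 3, 1, 10, 4]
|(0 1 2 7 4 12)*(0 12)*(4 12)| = |(0 1 2 7 12 4)| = 6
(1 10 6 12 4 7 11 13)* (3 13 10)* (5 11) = [0, 3, 2, 13, 7, 11, 12, 5, 8, 9, 6, 10, 4, 1] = (1 3 13)(4 7 5 11 10 6 12)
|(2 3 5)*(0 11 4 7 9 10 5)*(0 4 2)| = |(0 11 2 3 4 7 9 10 5)| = 9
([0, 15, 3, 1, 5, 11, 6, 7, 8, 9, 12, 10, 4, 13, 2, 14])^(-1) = (1 3 2 14 15)(4 12 10 11 5)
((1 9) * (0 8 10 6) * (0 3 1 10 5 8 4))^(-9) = ((0 4)(1 9 10 6 3)(5 8))^(-9) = (0 4)(1 9 10 6 3)(5 8)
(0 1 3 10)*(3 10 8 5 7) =[1, 10, 2, 8, 4, 7, 6, 3, 5, 9, 0] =(0 1 10)(3 8 5 7)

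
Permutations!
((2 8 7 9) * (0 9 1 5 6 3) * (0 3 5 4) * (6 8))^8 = ((0 9 2 6 5 8 7 1 4))^8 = (0 4 1 7 8 5 6 2 9)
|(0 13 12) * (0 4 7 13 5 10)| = |(0 5 10)(4 7 13 12)| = 12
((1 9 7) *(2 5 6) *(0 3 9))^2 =((0 3 9 7 1)(2 5 6))^2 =(0 9 1 3 7)(2 6 5)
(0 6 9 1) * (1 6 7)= (0 7 1)(6 9)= [7, 0, 2, 3, 4, 5, 9, 1, 8, 6]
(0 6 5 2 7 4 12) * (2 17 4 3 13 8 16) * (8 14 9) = (0 6 5 17 4 12)(2 7 3 13 14 9 8 16) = [6, 1, 7, 13, 12, 17, 5, 3, 16, 8, 10, 11, 0, 14, 9, 15, 2, 4]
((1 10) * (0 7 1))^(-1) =((0 7 1 10))^(-1) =(0 10 1 7)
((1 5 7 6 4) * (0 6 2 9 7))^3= (9)(0 1 6 5 4)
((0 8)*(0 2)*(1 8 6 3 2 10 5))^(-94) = ((0 6 3 2)(1 8 10 5))^(-94) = (0 3)(1 10)(2 6)(5 8)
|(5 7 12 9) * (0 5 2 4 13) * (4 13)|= 7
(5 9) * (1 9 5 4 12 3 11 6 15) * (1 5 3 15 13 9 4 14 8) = (1 4 12 15 5 3 11 6 13 9 14 8) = [0, 4, 2, 11, 12, 3, 13, 7, 1, 14, 10, 6, 15, 9, 8, 5]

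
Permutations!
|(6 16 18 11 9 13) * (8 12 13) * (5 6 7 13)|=|(5 6 16 18 11 9 8 12)(7 13)|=8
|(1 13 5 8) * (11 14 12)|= 12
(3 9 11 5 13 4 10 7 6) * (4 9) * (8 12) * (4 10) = (3 10 7 6)(5 13 9 11)(8 12) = [0, 1, 2, 10, 4, 13, 3, 6, 12, 11, 7, 5, 8, 9]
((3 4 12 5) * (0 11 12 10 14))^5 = (0 4 12 14 3 11 10 5)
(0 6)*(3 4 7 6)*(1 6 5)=(0 3 4 7 5 1 6)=[3, 6, 2, 4, 7, 1, 0, 5]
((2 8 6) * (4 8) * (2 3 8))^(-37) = ((2 4)(3 8 6))^(-37) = (2 4)(3 6 8)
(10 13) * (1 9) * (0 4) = [4, 9, 2, 3, 0, 5, 6, 7, 8, 1, 13, 11, 12, 10] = (0 4)(1 9)(10 13)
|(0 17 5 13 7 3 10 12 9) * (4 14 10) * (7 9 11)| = |(0 17 5 13 9)(3 4 14 10 12 11 7)| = 35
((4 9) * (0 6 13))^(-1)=((0 6 13)(4 9))^(-1)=(0 13 6)(4 9)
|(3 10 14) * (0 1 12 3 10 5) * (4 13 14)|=20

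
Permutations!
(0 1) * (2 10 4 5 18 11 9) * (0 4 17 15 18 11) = (0 1 4 5 11 9 2 10 17 15 18) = [1, 4, 10, 3, 5, 11, 6, 7, 8, 2, 17, 9, 12, 13, 14, 18, 16, 15, 0]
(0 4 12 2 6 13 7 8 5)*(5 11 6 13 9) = (0 4 12 2 13 7 8 11 6 9 5) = [4, 1, 13, 3, 12, 0, 9, 8, 11, 5, 10, 6, 2, 7]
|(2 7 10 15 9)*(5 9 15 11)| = |(15)(2 7 10 11 5 9)| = 6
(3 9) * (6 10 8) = (3 9)(6 10 8) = [0, 1, 2, 9, 4, 5, 10, 7, 6, 3, 8]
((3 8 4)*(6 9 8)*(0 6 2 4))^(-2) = ((0 6 9 8)(2 4 3))^(-2) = (0 9)(2 4 3)(6 8)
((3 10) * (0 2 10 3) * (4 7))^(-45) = (10)(4 7)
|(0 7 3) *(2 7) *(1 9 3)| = 6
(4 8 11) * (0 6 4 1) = (0 6 4 8 11 1) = [6, 0, 2, 3, 8, 5, 4, 7, 11, 9, 10, 1]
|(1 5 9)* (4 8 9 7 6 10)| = 8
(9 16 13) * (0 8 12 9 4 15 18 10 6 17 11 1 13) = (0 8 12 9 16)(1 13 4 15 18 10 6 17 11) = [8, 13, 2, 3, 15, 5, 17, 7, 12, 16, 6, 1, 9, 4, 14, 18, 0, 11, 10]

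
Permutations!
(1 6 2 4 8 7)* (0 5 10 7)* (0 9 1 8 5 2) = (0 2 4 5 10 7 8 9 1 6) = [2, 6, 4, 3, 5, 10, 0, 8, 9, 1, 7]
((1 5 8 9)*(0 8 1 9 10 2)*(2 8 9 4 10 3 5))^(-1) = ((0 9 4 10 8 3 5 1 2))^(-1) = (0 2 1 5 3 8 10 4 9)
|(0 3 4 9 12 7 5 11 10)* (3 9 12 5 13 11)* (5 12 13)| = |(0 9 12 7 5 3 4 13 11 10)| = 10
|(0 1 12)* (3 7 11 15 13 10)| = 6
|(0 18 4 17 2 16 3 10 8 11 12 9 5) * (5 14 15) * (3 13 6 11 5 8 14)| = 17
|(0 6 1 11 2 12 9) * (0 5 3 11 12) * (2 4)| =|(0 6 1 12 9 5 3 11 4 2)| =10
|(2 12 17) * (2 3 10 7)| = |(2 12 17 3 10 7)| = 6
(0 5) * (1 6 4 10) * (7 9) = (0 5)(1 6 4 10)(7 9) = [5, 6, 2, 3, 10, 0, 4, 9, 8, 7, 1]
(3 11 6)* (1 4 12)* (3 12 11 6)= [0, 4, 2, 6, 11, 5, 12, 7, 8, 9, 10, 3, 1]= (1 4 11 3 6 12)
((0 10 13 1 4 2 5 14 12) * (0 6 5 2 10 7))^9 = (0 7)(1 4 10 13)(5 14 12 6)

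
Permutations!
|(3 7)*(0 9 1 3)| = 5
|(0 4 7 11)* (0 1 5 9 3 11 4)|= |(1 5 9 3 11)(4 7)|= 10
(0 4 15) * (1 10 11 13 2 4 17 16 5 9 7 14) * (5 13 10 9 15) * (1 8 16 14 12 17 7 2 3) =(0 7 12 17 14 8 16 13 3 1 9 2 4 5 15)(10 11) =[7, 9, 4, 1, 5, 15, 6, 12, 16, 2, 11, 10, 17, 3, 8, 0, 13, 14]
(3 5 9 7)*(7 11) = (3 5 9 11 7) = [0, 1, 2, 5, 4, 9, 6, 3, 8, 11, 10, 7]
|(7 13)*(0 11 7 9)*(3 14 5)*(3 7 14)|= 7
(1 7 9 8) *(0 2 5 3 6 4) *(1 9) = (0 2 5 3 6 4)(1 7)(8 9) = [2, 7, 5, 6, 0, 3, 4, 1, 9, 8]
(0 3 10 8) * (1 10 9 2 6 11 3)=(0 1 10 8)(2 6 11 3 9)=[1, 10, 6, 9, 4, 5, 11, 7, 0, 2, 8, 3]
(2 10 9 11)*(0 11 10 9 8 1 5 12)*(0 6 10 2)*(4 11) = (0 4 11)(1 5 12 6 10 8)(2 9) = [4, 5, 9, 3, 11, 12, 10, 7, 1, 2, 8, 0, 6]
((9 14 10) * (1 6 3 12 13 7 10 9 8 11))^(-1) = (1 11 8 10 7 13 12 3 6)(9 14)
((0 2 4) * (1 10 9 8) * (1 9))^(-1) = (0 4 2)(1 10)(8 9)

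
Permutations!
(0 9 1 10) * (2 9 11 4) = (0 11 4 2 9 1 10) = [11, 10, 9, 3, 2, 5, 6, 7, 8, 1, 0, 4]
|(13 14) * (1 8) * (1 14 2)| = 5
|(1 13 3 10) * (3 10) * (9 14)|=|(1 13 10)(9 14)|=6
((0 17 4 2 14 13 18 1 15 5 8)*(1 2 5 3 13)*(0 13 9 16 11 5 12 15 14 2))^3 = ((0 17 4 12 15 3 9 16 11 5 8 13 18)(1 14))^3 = (0 12 9 5 18 4 3 11 13 17 15 16 8)(1 14)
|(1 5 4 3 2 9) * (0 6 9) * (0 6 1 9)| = 7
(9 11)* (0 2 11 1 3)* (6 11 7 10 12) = [2, 3, 7, 0, 4, 5, 11, 10, 8, 1, 12, 9, 6] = (0 2 7 10 12 6 11 9 1 3)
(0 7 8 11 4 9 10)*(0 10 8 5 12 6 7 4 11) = [4, 1, 2, 3, 9, 12, 7, 5, 0, 8, 10, 11, 6] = (0 4 9 8)(5 12 6 7)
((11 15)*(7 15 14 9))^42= ((7 15 11 14 9))^42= (7 11 9 15 14)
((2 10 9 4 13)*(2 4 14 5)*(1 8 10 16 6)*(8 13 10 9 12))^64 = ((1 13 4 10 12 8 9 14 5 2 16 6))^64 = (1 12 5)(2 13 8)(4 9 16)(6 10 14)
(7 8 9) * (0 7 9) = [7, 1, 2, 3, 4, 5, 6, 8, 0, 9] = (9)(0 7 8)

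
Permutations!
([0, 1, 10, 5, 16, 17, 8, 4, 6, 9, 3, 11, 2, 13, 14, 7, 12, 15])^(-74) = [0, 1, 7, 16, 5, 12, 6, 3, 8, 9, 4, 11, 15, 13, 14, 10, 17, 2]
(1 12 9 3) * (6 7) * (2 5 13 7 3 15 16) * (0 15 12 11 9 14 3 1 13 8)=[15, 11, 5, 13, 4, 8, 1, 6, 0, 12, 10, 9, 14, 7, 3, 16, 2]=(0 15 16 2 5 8)(1 11 9 12 14 3 13 7 6)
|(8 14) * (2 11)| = |(2 11)(8 14)| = 2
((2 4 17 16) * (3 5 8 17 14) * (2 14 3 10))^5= (2 17 4 16 3 14 5 10 8)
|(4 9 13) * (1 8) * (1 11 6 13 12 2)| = |(1 8 11 6 13 4 9 12 2)| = 9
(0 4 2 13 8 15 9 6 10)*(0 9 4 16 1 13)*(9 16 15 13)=(0 15 4 2)(1 9 6 10 16)(8 13)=[15, 9, 0, 3, 2, 5, 10, 7, 13, 6, 16, 11, 12, 8, 14, 4, 1]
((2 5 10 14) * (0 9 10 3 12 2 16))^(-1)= ((0 9 10 14 16)(2 5 3 12))^(-1)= (0 16 14 10 9)(2 12 3 5)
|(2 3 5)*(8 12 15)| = 3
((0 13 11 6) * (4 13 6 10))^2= ((0 6)(4 13 11 10))^2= (4 11)(10 13)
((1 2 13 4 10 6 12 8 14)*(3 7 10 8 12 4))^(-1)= (1 14 8 4 6 10 7 3 13 2)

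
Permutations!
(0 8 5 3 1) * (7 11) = (0 8 5 3 1)(7 11) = [8, 0, 2, 1, 4, 3, 6, 11, 5, 9, 10, 7]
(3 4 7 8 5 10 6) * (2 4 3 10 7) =(2 4)(5 7 8)(6 10) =[0, 1, 4, 3, 2, 7, 10, 8, 5, 9, 6]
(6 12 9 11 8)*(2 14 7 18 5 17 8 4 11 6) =(2 14 7 18 5 17 8)(4 11)(6 12 9) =[0, 1, 14, 3, 11, 17, 12, 18, 2, 6, 10, 4, 9, 13, 7, 15, 16, 8, 5]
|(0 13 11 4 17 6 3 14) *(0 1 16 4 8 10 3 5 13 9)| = 12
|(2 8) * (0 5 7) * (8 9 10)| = 12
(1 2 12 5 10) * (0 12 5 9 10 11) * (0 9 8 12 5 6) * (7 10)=[5, 2, 6, 3, 4, 11, 0, 10, 12, 7, 1, 9, 8]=(0 5 11 9 7 10 1 2 6)(8 12)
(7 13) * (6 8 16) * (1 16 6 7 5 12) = (1 16 7 13 5 12)(6 8) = [0, 16, 2, 3, 4, 12, 8, 13, 6, 9, 10, 11, 1, 5, 14, 15, 7]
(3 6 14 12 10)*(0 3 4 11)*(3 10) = (0 10 4 11)(3 6 14 12) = [10, 1, 2, 6, 11, 5, 14, 7, 8, 9, 4, 0, 3, 13, 12]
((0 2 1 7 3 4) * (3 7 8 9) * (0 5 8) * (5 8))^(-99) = (3 4 8 9)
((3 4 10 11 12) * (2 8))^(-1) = (2 8)(3 12 11 10 4)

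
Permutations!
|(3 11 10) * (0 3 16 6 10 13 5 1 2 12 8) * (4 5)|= |(0 3 11 13 4 5 1 2 12 8)(6 10 16)|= 30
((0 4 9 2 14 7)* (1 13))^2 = ((0 4 9 2 14 7)(1 13))^2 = (0 9 14)(2 7 4)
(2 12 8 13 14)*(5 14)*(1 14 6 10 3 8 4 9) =(1 14 2 12 4 9)(3 8 13 5 6 10) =[0, 14, 12, 8, 9, 6, 10, 7, 13, 1, 3, 11, 4, 5, 2]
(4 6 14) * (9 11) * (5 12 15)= [0, 1, 2, 3, 6, 12, 14, 7, 8, 11, 10, 9, 15, 13, 4, 5]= (4 6 14)(5 12 15)(9 11)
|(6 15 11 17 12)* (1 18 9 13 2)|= 5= |(1 18 9 13 2)(6 15 11 17 12)|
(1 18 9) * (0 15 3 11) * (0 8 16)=(0 15 3 11 8 16)(1 18 9)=[15, 18, 2, 11, 4, 5, 6, 7, 16, 1, 10, 8, 12, 13, 14, 3, 0, 17, 9]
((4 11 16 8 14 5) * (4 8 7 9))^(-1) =((4 11 16 7 9)(5 8 14))^(-1) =(4 9 7 16 11)(5 14 8)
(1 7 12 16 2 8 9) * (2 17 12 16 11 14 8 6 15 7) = (1 2 6 15 7 16 17 12 11 14 8 9) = [0, 2, 6, 3, 4, 5, 15, 16, 9, 1, 10, 14, 11, 13, 8, 7, 17, 12]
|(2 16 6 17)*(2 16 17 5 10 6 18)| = 12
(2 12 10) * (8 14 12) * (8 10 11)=(2 10)(8 14 12 11)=[0, 1, 10, 3, 4, 5, 6, 7, 14, 9, 2, 8, 11, 13, 12]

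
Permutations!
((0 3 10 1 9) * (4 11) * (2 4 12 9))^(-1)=((0 3 10 1 2 4 11 12 9))^(-1)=(0 9 12 11 4 2 1 10 3)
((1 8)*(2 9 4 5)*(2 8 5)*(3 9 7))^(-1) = (1 8 5)(2 4 9 3 7)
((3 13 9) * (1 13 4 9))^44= (13)(3 9 4)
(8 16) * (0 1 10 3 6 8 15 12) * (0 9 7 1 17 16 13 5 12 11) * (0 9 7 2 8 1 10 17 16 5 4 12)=(0 16 15 11 9 2 8 13 4 12 7 10 3 6 1 17 5)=[16, 17, 8, 6, 12, 0, 1, 10, 13, 2, 3, 9, 7, 4, 14, 11, 15, 5]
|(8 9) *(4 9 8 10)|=3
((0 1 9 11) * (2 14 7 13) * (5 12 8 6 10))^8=((0 1 9 11)(2 14 7 13)(5 12 8 6 10))^8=(14)(5 6 12 10 8)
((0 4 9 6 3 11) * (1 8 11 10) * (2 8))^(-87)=((0 4 9 6 3 10 1 2 8 11))^(-87)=(0 6 1 11 9 10 8 4 3 2)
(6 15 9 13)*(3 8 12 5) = (3 8 12 5)(6 15 9 13) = [0, 1, 2, 8, 4, 3, 15, 7, 12, 13, 10, 11, 5, 6, 14, 9]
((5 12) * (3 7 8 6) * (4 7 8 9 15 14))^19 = ((3 8 6)(4 7 9 15 14)(5 12))^19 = (3 8 6)(4 14 15 9 7)(5 12)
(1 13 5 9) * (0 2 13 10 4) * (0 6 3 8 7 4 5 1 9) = [2, 10, 13, 8, 6, 0, 3, 4, 7, 9, 5, 11, 12, 1] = (0 2 13 1 10 5)(3 8 7 4 6)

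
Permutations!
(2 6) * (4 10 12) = (2 6)(4 10 12) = [0, 1, 6, 3, 10, 5, 2, 7, 8, 9, 12, 11, 4]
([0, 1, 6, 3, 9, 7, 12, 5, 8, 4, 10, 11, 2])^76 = [0, 1, 6, 3, 4, 5, 12, 7, 8, 9, 10, 11, 2]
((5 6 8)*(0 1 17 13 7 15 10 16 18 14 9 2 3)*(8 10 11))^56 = (0 15 10 2 13 5 14 1 11 16 3 7 6 9 17 8 18)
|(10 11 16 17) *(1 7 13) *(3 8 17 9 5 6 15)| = |(1 7 13)(3 8 17 10 11 16 9 5 6 15)| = 30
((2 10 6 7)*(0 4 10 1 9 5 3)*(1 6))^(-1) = ((0 4 10 1 9 5 3)(2 6 7))^(-1) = (0 3 5 9 1 10 4)(2 7 6)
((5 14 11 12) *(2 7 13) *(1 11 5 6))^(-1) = (1 6 12 11)(2 13 7)(5 14) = ((1 11 12 6)(2 7 13)(5 14))^(-1)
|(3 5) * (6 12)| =2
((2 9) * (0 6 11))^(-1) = (0 11 6)(2 9)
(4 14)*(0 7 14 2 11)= (0 7 14 4 2 11)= [7, 1, 11, 3, 2, 5, 6, 14, 8, 9, 10, 0, 12, 13, 4]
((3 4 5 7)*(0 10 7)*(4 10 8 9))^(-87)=(10)(0 4 8 5 9)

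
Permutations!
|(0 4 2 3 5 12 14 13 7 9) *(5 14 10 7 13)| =|(0 4 2 3 14 5 12 10 7 9)| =10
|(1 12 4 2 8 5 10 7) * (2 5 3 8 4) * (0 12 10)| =|(0 12 2 4 5)(1 10 7)(3 8)| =30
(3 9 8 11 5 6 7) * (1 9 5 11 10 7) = (11)(1 9 8 10 7 3 5 6) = [0, 9, 2, 5, 4, 6, 1, 3, 10, 8, 7, 11]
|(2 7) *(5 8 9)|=6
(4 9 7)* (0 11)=(0 11)(4 9 7)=[11, 1, 2, 3, 9, 5, 6, 4, 8, 7, 10, 0]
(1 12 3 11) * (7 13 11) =(1 12 3 7 13 11) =[0, 12, 2, 7, 4, 5, 6, 13, 8, 9, 10, 1, 3, 11]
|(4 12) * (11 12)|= |(4 11 12)|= 3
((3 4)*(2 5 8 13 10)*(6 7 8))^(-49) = (13)(3 4)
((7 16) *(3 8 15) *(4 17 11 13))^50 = (3 15 8)(4 11)(13 17)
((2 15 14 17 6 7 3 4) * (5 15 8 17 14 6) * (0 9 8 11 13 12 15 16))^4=((0 9 8 17 5 16)(2 11 13 12 15 6 7 3 4))^4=(0 5 8)(2 15 4 12 3 13 7 11 6)(9 16 17)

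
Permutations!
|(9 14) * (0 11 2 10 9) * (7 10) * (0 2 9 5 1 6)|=10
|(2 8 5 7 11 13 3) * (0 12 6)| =21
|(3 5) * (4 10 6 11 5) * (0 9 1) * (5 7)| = |(0 9 1)(3 4 10 6 11 7 5)| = 21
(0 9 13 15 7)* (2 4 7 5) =(0 9 13 15 5 2 4 7) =[9, 1, 4, 3, 7, 2, 6, 0, 8, 13, 10, 11, 12, 15, 14, 5]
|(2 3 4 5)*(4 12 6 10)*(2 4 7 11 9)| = |(2 3 12 6 10 7 11 9)(4 5)| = 8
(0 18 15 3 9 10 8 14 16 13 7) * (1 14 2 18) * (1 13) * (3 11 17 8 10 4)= (0 13 7)(1 14 16)(2 18 15 11 17 8)(3 9 4)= [13, 14, 18, 9, 3, 5, 6, 0, 2, 4, 10, 17, 12, 7, 16, 11, 1, 8, 15]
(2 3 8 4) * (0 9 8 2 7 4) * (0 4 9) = (2 3)(4 7 9 8) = [0, 1, 3, 2, 7, 5, 6, 9, 4, 8]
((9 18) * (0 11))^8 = ((0 11)(9 18))^8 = (18)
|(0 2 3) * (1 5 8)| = |(0 2 3)(1 5 8)| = 3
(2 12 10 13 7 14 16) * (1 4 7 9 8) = (1 4 7 14 16 2 12 10 13 9 8) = [0, 4, 12, 3, 7, 5, 6, 14, 1, 8, 13, 11, 10, 9, 16, 15, 2]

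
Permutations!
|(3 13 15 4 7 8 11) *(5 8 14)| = 9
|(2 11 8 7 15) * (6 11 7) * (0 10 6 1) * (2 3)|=12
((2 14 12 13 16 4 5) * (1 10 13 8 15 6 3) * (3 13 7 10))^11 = ((1 3)(2 14 12 8 15 6 13 16 4 5)(7 10))^11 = (1 3)(2 14 12 8 15 6 13 16 4 5)(7 10)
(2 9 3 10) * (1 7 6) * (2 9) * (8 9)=(1 7 6)(3 10 8 9)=[0, 7, 2, 10, 4, 5, 1, 6, 9, 3, 8]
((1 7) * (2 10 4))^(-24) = (10)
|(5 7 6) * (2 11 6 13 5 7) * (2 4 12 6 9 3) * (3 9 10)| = 12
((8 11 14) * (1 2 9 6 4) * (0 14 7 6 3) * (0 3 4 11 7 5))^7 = (14)(1 4 9 2)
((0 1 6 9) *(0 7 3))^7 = ((0 1 6 9 7 3))^7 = (0 1 6 9 7 3)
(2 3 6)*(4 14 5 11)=(2 3 6)(4 14 5 11)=[0, 1, 3, 6, 14, 11, 2, 7, 8, 9, 10, 4, 12, 13, 5]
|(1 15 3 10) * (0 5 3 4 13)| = 8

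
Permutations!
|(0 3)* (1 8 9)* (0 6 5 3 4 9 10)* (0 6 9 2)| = |(0 4 2)(1 8 10 6 5 3 9)| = 21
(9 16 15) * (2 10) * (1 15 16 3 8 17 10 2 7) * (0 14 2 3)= [14, 15, 3, 8, 4, 5, 6, 1, 17, 0, 7, 11, 12, 13, 2, 9, 16, 10]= (0 14 2 3 8 17 10 7 1 15 9)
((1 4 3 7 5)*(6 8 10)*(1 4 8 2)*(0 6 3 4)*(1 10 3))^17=(0 5 7 3 8 1 10 2 6)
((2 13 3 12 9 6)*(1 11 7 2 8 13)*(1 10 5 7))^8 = (3 9 8)(6 13 12) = ((1 11)(2 10 5 7)(3 12 9 6 8 13))^8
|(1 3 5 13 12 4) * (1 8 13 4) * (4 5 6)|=7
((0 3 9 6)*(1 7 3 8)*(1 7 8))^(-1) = (0 6 9 3 7 8 1)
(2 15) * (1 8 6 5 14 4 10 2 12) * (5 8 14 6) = (1 14 4 10 2 15 12)(5 6 8) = [0, 14, 15, 3, 10, 6, 8, 7, 5, 9, 2, 11, 1, 13, 4, 12]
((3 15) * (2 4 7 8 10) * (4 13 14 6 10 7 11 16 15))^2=(2 14 10 13 6)(3 11 15 4 16)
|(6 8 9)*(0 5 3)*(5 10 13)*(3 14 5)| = |(0 10 13 3)(5 14)(6 8 9)| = 12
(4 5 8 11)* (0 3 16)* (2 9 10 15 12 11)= (0 3 16)(2 9 10 15 12 11 4 5 8)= [3, 1, 9, 16, 5, 8, 6, 7, 2, 10, 15, 4, 11, 13, 14, 12, 0]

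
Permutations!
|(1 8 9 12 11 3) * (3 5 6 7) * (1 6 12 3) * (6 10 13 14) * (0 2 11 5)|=18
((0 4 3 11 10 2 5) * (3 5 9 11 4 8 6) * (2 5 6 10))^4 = (2 9 11)(3 4 6)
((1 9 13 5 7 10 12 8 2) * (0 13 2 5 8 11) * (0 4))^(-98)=((0 13 8 5 7 10 12 11 4)(1 9 2))^(-98)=(0 13 8 5 7 10 12 11 4)(1 9 2)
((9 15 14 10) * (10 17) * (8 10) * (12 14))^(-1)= ((8 10 9 15 12 14 17))^(-1)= (8 17 14 12 15 9 10)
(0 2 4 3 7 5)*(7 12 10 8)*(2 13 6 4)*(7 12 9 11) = (0 13 6 4 3 9 11 7 5)(8 12 10) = [13, 1, 2, 9, 3, 0, 4, 5, 12, 11, 8, 7, 10, 6]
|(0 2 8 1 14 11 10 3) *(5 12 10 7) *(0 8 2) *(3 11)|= 20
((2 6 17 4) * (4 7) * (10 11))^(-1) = ((2 6 17 7 4)(10 11))^(-1) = (2 4 7 17 6)(10 11)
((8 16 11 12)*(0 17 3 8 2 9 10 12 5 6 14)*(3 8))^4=(0 11)(5 17)(6 8)(14 16)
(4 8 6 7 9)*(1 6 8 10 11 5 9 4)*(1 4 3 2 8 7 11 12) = (1 6 11 5 9 4 10 12)(2 8 7 3) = [0, 6, 8, 2, 10, 9, 11, 3, 7, 4, 12, 5, 1]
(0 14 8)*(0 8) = (0 14) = [14, 1, 2, 3, 4, 5, 6, 7, 8, 9, 10, 11, 12, 13, 0]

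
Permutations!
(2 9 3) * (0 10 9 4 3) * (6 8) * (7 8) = (0 10 9)(2 4 3)(6 7 8) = [10, 1, 4, 2, 3, 5, 7, 8, 6, 0, 9]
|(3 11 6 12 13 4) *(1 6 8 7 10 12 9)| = 24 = |(1 6 9)(3 11 8 7 10 12 13 4)|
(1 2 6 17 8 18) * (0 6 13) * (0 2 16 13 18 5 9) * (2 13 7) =(0 6 17 8 5 9)(1 16 7 2 18) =[6, 16, 18, 3, 4, 9, 17, 2, 5, 0, 10, 11, 12, 13, 14, 15, 7, 8, 1]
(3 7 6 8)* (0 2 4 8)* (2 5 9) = (0 5 9 2 4 8 3 7 6) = [5, 1, 4, 7, 8, 9, 0, 6, 3, 2]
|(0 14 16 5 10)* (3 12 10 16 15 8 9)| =8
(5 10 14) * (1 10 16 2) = [0, 10, 1, 3, 4, 16, 6, 7, 8, 9, 14, 11, 12, 13, 5, 15, 2] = (1 10 14 5 16 2)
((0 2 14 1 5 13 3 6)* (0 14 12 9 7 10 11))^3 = (0 9 11 12 10 2 7)(1 3)(5 6)(13 14)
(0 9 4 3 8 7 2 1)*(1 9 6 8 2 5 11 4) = [6, 0, 9, 2, 3, 11, 8, 5, 7, 1, 10, 4] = (0 6 8 7 5 11 4 3 2 9 1)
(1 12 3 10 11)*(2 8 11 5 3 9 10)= (1 12 9 10 5 3 2 8 11)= [0, 12, 8, 2, 4, 3, 6, 7, 11, 10, 5, 1, 9]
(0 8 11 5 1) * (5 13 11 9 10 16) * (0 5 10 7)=[8, 5, 2, 3, 4, 1, 6, 0, 9, 7, 16, 13, 12, 11, 14, 15, 10]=(0 8 9 7)(1 5)(10 16)(11 13)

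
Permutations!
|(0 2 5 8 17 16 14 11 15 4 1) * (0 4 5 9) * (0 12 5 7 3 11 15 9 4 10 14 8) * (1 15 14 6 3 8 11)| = 12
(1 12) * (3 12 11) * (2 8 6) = (1 11 3 12)(2 8 6) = [0, 11, 8, 12, 4, 5, 2, 7, 6, 9, 10, 3, 1]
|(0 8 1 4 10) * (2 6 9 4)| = 8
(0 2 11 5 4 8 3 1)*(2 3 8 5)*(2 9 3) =(0 2 11 9 3 1)(4 5) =[2, 0, 11, 1, 5, 4, 6, 7, 8, 3, 10, 9]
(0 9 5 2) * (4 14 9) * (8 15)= (0 4 14 9 5 2)(8 15)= [4, 1, 0, 3, 14, 2, 6, 7, 15, 5, 10, 11, 12, 13, 9, 8]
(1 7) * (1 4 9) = (1 7 4 9) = [0, 7, 2, 3, 9, 5, 6, 4, 8, 1]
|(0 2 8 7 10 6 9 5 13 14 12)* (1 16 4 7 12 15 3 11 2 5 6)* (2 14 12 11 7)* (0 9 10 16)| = 72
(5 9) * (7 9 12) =(5 12 7 9) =[0, 1, 2, 3, 4, 12, 6, 9, 8, 5, 10, 11, 7]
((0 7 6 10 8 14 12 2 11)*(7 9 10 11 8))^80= ((0 9 10 7 6 11)(2 8 14 12))^80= (14)(0 10 6)(7 11 9)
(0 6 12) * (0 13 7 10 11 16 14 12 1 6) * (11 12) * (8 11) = (1 6)(7 10 12 13)(8 11 16 14) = [0, 6, 2, 3, 4, 5, 1, 10, 11, 9, 12, 16, 13, 7, 8, 15, 14]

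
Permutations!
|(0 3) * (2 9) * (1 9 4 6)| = |(0 3)(1 9 2 4 6)| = 10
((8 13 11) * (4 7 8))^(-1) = ((4 7 8 13 11))^(-1) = (4 11 13 8 7)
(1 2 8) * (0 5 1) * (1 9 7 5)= [1, 2, 8, 3, 4, 9, 6, 5, 0, 7]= (0 1 2 8)(5 9 7)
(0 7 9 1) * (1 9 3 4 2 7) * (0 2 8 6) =[1, 2, 7, 4, 8, 5, 0, 3, 6, 9] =(9)(0 1 2 7 3 4 8 6)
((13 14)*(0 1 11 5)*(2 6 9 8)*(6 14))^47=((0 1 11 5)(2 14 13 6 9 8))^47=(0 5 11 1)(2 8 9 6 13 14)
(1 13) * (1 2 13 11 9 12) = (1 11 9 12)(2 13) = [0, 11, 13, 3, 4, 5, 6, 7, 8, 12, 10, 9, 1, 2]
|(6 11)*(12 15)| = |(6 11)(12 15)| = 2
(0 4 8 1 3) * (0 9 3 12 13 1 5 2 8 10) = (0 4 10)(1 12 13)(2 8 5)(3 9) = [4, 12, 8, 9, 10, 2, 6, 7, 5, 3, 0, 11, 13, 1]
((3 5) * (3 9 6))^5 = (3 5 9 6)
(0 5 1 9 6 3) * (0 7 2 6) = [5, 9, 6, 7, 4, 1, 3, 2, 8, 0] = (0 5 1 9)(2 6 3 7)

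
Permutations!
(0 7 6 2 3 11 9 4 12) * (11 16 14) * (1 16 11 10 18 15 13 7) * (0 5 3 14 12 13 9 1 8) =(0 8)(1 16 12 5 3 11)(2 14 10 18 15 9 4 13 7 6) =[8, 16, 14, 11, 13, 3, 2, 6, 0, 4, 18, 1, 5, 7, 10, 9, 12, 17, 15]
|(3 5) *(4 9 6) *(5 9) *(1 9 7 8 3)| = 15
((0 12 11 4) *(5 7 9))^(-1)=((0 12 11 4)(5 7 9))^(-1)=(0 4 11 12)(5 9 7)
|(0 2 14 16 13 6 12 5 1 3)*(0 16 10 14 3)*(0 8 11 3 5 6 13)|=8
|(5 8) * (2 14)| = |(2 14)(5 8)| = 2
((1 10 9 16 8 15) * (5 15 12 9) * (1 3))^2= ((1 10 5 15 3)(8 12 9 16))^2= (1 5 3 10 15)(8 9)(12 16)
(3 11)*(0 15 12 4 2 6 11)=(0 15 12 4 2 6 11 3)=[15, 1, 6, 0, 2, 5, 11, 7, 8, 9, 10, 3, 4, 13, 14, 12]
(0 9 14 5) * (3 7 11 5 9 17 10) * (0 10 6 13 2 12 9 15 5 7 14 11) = (0 17 6 13 2 12 9 11 7)(3 14 15 5 10) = [17, 1, 12, 14, 4, 10, 13, 0, 8, 11, 3, 7, 9, 2, 15, 5, 16, 6]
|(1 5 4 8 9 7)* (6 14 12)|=6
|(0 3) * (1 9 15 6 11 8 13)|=14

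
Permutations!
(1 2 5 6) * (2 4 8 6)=(1 4 8 6)(2 5)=[0, 4, 5, 3, 8, 2, 1, 7, 6]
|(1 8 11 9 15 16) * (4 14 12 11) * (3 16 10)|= |(1 8 4 14 12 11 9 15 10 3 16)|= 11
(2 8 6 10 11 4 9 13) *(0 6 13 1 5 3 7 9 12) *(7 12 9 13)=[6, 5, 8, 12, 9, 3, 10, 13, 7, 1, 11, 4, 0, 2]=(0 6 10 11 4 9 1 5 3 12)(2 8 7 13)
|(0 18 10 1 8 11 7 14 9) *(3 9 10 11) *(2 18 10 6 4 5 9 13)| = |(0 10 1 8 3 13 2 18 11 7 14 6 4 5 9)| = 15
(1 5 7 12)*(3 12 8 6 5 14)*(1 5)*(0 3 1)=(0 3 12 5 7 8 6)(1 14)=[3, 14, 2, 12, 4, 7, 0, 8, 6, 9, 10, 11, 5, 13, 1]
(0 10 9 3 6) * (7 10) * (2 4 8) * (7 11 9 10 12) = (0 11 9 3 6)(2 4 8)(7 12) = [11, 1, 4, 6, 8, 5, 0, 12, 2, 3, 10, 9, 7]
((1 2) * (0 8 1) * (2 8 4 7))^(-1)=((0 4 7 2)(1 8))^(-1)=(0 2 7 4)(1 8)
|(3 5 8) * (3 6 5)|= 3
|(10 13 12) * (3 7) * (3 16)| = |(3 7 16)(10 13 12)| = 3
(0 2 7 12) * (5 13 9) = [2, 1, 7, 3, 4, 13, 6, 12, 8, 5, 10, 11, 0, 9] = (0 2 7 12)(5 13 9)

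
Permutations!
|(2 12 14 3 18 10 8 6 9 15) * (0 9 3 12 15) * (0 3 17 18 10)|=|(0 9 3 10 8 6 17 18)(2 15)(12 14)|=8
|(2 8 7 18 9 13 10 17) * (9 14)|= 9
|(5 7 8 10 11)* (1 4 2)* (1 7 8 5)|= 8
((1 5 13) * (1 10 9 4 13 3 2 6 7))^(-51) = (1 2)(3 7)(4 13 10 9)(5 6)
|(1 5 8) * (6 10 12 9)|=|(1 5 8)(6 10 12 9)|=12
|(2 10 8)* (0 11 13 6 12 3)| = |(0 11 13 6 12 3)(2 10 8)| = 6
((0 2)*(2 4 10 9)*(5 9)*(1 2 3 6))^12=((0 4 10 5 9 3 6 1 2))^12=(0 5 6)(1 4 9)(2 10 3)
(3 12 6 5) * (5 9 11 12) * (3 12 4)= (3 5 12 6 9 11 4)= [0, 1, 2, 5, 3, 12, 9, 7, 8, 11, 10, 4, 6]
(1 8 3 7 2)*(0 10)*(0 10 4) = [4, 8, 1, 7, 0, 5, 6, 2, 3, 9, 10] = (10)(0 4)(1 8 3 7 2)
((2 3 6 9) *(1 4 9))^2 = ((1 4 9 2 3 6))^2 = (1 9 3)(2 6 4)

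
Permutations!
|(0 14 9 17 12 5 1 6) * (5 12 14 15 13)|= 6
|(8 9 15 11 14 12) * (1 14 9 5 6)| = 6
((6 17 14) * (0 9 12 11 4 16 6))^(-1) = ((0 9 12 11 4 16 6 17 14))^(-1) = (0 14 17 6 16 4 11 12 9)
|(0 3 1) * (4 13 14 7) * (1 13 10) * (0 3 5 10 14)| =6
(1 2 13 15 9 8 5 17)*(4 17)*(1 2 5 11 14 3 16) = [0, 5, 13, 16, 17, 4, 6, 7, 11, 8, 10, 14, 12, 15, 3, 9, 1, 2] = (1 5 4 17 2 13 15 9 8 11 14 3 16)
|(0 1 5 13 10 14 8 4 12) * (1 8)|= |(0 8 4 12)(1 5 13 10 14)|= 20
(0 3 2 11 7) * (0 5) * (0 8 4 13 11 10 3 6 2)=(0 6 2 10 3)(4 13 11 7 5 8)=[6, 1, 10, 0, 13, 8, 2, 5, 4, 9, 3, 7, 12, 11]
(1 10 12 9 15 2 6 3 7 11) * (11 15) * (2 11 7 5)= (1 10 12 9 7 15 11)(2 6 3 5)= [0, 10, 6, 5, 4, 2, 3, 15, 8, 7, 12, 1, 9, 13, 14, 11]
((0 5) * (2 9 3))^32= (2 3 9)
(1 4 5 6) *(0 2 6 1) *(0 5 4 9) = (0 2 6 5 1 9) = [2, 9, 6, 3, 4, 1, 5, 7, 8, 0]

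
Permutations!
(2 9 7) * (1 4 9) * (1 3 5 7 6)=(1 4 9 6)(2 3 5 7)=[0, 4, 3, 5, 9, 7, 1, 2, 8, 6]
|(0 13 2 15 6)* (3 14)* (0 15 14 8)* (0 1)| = 14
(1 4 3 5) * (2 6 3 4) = [0, 2, 6, 5, 4, 1, 3] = (1 2 6 3 5)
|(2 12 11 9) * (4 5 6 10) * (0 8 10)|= 12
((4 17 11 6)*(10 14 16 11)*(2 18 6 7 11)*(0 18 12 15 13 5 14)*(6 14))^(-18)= ((0 18 14 16 2 12 15 13 5 6 4 17 10)(7 11))^(-18)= (0 5 16 17 15 18 6 2 10 13 14 4 12)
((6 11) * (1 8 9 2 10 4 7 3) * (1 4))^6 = (11)(1 8 9 2 10)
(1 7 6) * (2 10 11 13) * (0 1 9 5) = (0 1 7 6 9 5)(2 10 11 13) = [1, 7, 10, 3, 4, 0, 9, 6, 8, 5, 11, 13, 12, 2]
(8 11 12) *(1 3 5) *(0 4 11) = (0 4 11 12 8)(1 3 5) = [4, 3, 2, 5, 11, 1, 6, 7, 0, 9, 10, 12, 8]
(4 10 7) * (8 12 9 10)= (4 8 12 9 10 7)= [0, 1, 2, 3, 8, 5, 6, 4, 12, 10, 7, 11, 9]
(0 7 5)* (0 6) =(0 7 5 6) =[7, 1, 2, 3, 4, 6, 0, 5]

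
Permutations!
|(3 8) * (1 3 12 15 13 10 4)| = |(1 3 8 12 15 13 10 4)| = 8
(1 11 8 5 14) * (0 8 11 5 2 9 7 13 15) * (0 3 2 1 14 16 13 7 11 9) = (0 8 1 5 16 13 15 3 2)(9 11) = [8, 5, 0, 2, 4, 16, 6, 7, 1, 11, 10, 9, 12, 15, 14, 3, 13]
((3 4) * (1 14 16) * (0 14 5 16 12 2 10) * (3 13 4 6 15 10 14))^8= (0 15 3 10 6)(1 16 5)(2 12 14)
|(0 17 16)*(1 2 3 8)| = 12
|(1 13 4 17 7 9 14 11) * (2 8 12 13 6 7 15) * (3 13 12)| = |(1 6 7 9 14 11)(2 8 3 13 4 17 15)| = 42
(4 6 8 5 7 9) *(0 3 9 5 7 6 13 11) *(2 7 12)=(0 3 9 4 13 11)(2 7 5 6 8 12)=[3, 1, 7, 9, 13, 6, 8, 5, 12, 4, 10, 0, 2, 11]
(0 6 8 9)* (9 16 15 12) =[6, 1, 2, 3, 4, 5, 8, 7, 16, 0, 10, 11, 9, 13, 14, 12, 15] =(0 6 8 16 15 12 9)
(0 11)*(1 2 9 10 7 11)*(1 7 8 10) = (0 7 11)(1 2 9)(8 10) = [7, 2, 9, 3, 4, 5, 6, 11, 10, 1, 8, 0]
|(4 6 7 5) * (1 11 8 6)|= 7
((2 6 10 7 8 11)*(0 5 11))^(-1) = (0 8 7 10 6 2 11 5)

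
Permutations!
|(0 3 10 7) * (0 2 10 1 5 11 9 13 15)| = 24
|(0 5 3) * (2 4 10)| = |(0 5 3)(2 4 10)| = 3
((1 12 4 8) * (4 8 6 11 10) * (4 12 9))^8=((1 9 4 6 11 10 12 8))^8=(12)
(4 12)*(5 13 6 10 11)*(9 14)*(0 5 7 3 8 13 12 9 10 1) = (0 5 12 4 9 14 10 11 7 3 8 13 6 1) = [5, 0, 2, 8, 9, 12, 1, 3, 13, 14, 11, 7, 4, 6, 10]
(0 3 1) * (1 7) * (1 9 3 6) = (0 6 1)(3 7 9) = [6, 0, 2, 7, 4, 5, 1, 9, 8, 3]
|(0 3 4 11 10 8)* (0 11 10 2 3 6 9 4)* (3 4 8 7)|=10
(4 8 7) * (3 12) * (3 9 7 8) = (3 12 9 7 4) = [0, 1, 2, 12, 3, 5, 6, 4, 8, 7, 10, 11, 9]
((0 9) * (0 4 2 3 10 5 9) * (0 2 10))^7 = ((0 2 3)(4 10 5 9))^7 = (0 2 3)(4 9 5 10)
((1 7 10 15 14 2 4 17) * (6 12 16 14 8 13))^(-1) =((1 7 10 15 8 13 6 12 16 14 2 4 17))^(-1) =(1 17 4 2 14 16 12 6 13 8 15 10 7)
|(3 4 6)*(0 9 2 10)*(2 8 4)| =8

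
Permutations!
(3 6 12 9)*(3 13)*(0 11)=(0 11)(3 6 12 9 13)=[11, 1, 2, 6, 4, 5, 12, 7, 8, 13, 10, 0, 9, 3]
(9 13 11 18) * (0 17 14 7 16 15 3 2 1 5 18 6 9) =(0 17 14 7 16 15 3 2 1 5 18)(6 9 13 11) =[17, 5, 1, 2, 4, 18, 9, 16, 8, 13, 10, 6, 12, 11, 7, 3, 15, 14, 0]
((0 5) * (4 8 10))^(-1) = (0 5)(4 10 8)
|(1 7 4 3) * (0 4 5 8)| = |(0 4 3 1 7 5 8)| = 7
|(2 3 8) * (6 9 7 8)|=6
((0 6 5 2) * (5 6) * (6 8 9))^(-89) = (0 5 2)(6 8 9)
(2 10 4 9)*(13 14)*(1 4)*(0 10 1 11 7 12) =[10, 4, 1, 3, 9, 5, 6, 12, 8, 2, 11, 7, 0, 14, 13] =(0 10 11 7 12)(1 4 9 2)(13 14)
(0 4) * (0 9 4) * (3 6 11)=(3 6 11)(4 9)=[0, 1, 2, 6, 9, 5, 11, 7, 8, 4, 10, 3]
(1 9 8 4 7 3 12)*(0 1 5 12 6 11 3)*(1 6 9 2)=[6, 2, 1, 9, 7, 12, 11, 0, 4, 8, 10, 3, 5]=(0 6 11 3 9 8 4 7)(1 2)(5 12)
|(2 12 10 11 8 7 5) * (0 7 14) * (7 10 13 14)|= 10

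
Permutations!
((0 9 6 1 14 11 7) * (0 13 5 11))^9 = (0 14 1 6 9)(5 11 7 13)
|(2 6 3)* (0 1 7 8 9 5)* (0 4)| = |(0 1 7 8 9 5 4)(2 6 3)| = 21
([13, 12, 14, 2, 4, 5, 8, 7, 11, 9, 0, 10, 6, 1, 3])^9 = [13, 12, 2, 3, 4, 5, 8, 7, 11, 9, 0, 10, 6, 1, 14]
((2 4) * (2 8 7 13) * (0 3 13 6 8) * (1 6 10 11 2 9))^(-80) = ((0 3 13 9 1 6 8 7 10 11 2 4))^(-80) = (0 1 10)(2 13 8)(3 6 11)(4 9 7)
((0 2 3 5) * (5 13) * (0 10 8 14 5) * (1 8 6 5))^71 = (0 13 3 2)(1 14 8)(5 6 10)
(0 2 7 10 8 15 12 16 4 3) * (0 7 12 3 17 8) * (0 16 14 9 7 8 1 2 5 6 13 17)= [5, 2, 12, 8, 0, 6, 13, 10, 15, 7, 16, 11, 14, 17, 9, 3, 4, 1]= (0 5 6 13 17 1 2 12 14 9 7 10 16 4)(3 8 15)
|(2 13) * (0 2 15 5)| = |(0 2 13 15 5)| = 5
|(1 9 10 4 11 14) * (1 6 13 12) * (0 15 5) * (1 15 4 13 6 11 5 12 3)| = |(0 4 5)(1 9 10 13 3)(11 14)(12 15)| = 30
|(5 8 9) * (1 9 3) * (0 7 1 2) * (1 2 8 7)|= |(0 1 9 5 7 2)(3 8)|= 6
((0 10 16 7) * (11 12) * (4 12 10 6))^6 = ((0 6 4 12 11 10 16 7))^6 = (0 16 11 4)(6 7 10 12)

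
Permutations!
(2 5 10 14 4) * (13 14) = (2 5 10 13 14 4) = [0, 1, 5, 3, 2, 10, 6, 7, 8, 9, 13, 11, 12, 14, 4]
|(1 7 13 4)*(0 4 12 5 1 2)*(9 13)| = |(0 4 2)(1 7 9 13 12 5)| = 6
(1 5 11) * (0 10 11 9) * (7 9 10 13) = [13, 5, 2, 3, 4, 10, 6, 9, 8, 0, 11, 1, 12, 7] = (0 13 7 9)(1 5 10 11)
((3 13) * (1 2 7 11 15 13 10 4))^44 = ((1 2 7 11 15 13 3 10 4))^44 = (1 4 10 3 13 15 11 7 2)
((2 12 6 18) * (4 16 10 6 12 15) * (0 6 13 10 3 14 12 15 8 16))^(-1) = ((0 6 18 2 8 16 3 14 12 15 4)(10 13))^(-1) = (0 4 15 12 14 3 16 8 2 18 6)(10 13)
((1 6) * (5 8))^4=(8)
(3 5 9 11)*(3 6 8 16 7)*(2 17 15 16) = (2 17 15 16 7 3 5 9 11 6 8) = [0, 1, 17, 5, 4, 9, 8, 3, 2, 11, 10, 6, 12, 13, 14, 16, 7, 15]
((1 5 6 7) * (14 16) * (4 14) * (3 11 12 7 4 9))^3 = (1 4 9 12 5 14 3 7 6 16 11)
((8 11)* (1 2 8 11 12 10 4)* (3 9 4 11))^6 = (1 3 12)(2 9 10)(4 11 8)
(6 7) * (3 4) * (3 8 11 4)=(4 8 11)(6 7)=[0, 1, 2, 3, 8, 5, 7, 6, 11, 9, 10, 4]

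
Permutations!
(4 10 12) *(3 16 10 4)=(3 16 10 12)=[0, 1, 2, 16, 4, 5, 6, 7, 8, 9, 12, 11, 3, 13, 14, 15, 10]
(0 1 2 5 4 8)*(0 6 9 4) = [1, 2, 5, 3, 8, 0, 9, 7, 6, 4] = (0 1 2 5)(4 8 6 9)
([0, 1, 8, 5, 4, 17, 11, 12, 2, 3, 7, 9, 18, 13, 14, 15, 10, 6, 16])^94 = [0, 1, 2, 11, 4, 9, 5, 10, 8, 6, 16, 17, 7, 13, 14, 15, 18, 3, 12]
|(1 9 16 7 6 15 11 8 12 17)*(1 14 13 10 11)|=|(1 9 16 7 6 15)(8 12 17 14 13 10 11)|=42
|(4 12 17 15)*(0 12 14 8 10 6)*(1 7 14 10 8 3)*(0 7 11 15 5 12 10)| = 30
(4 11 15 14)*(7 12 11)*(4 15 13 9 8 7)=[0, 1, 2, 3, 4, 5, 6, 12, 7, 8, 10, 13, 11, 9, 15, 14]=(7 12 11 13 9 8)(14 15)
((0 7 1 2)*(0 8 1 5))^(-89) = (0 7 5)(1 2 8)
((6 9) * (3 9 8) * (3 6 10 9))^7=((6 8)(9 10))^7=(6 8)(9 10)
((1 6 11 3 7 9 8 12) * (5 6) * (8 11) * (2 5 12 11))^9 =((1 12)(2 5 6 8 11 3 7 9))^9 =(1 12)(2 5 6 8 11 3 7 9)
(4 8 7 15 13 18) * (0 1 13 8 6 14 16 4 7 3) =(0 1 13 18 7 15 8 3)(4 6 14 16) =[1, 13, 2, 0, 6, 5, 14, 15, 3, 9, 10, 11, 12, 18, 16, 8, 4, 17, 7]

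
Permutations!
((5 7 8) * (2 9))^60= ((2 9)(5 7 8))^60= (9)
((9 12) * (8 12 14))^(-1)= (8 14 9 12)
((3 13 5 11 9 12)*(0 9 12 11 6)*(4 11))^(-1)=((0 9 4 11 12 3 13 5 6))^(-1)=(0 6 5 13 3 12 11 4 9)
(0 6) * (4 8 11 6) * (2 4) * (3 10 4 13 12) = (0 2 13 12 3 10 4 8 11 6) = [2, 1, 13, 10, 8, 5, 0, 7, 11, 9, 4, 6, 3, 12]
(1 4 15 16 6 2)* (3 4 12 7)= (1 12 7 3 4 15 16 6 2)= [0, 12, 1, 4, 15, 5, 2, 3, 8, 9, 10, 11, 7, 13, 14, 16, 6]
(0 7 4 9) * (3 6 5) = (0 7 4 9)(3 6 5) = [7, 1, 2, 6, 9, 3, 5, 4, 8, 0]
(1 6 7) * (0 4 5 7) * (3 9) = (0 4 5 7 1 6)(3 9) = [4, 6, 2, 9, 5, 7, 0, 1, 8, 3]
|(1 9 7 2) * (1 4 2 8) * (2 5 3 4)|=12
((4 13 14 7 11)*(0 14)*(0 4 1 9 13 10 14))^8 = (14)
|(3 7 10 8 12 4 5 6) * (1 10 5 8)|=|(1 10)(3 7 5 6)(4 8 12)|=12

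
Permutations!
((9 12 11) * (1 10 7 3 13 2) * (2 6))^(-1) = (1 2 6 13 3 7 10)(9 11 12)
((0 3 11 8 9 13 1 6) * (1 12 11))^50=((0 3 1 6)(8 9 13 12 11))^50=(13)(0 1)(3 6)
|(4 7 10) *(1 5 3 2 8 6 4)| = |(1 5 3 2 8 6 4 7 10)| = 9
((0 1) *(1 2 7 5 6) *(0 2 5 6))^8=((0 5)(1 2 7 6))^8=(7)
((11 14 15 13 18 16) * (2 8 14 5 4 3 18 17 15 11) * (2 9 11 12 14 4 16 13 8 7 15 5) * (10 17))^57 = (2 7 15 8 4 3 18 13 10 17 5 16 9 11)(12 14)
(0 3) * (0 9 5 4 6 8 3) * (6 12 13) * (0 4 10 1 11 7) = [4, 11, 2, 9, 12, 10, 8, 0, 3, 5, 1, 7, 13, 6] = (0 4 12 13 6 8 3 9 5 10 1 11 7)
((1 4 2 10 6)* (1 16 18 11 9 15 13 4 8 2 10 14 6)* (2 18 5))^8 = ((1 8 18 11 9 15 13 4 10)(2 14 6 16 5))^8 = (1 10 4 13 15 9 11 18 8)(2 16 14 5 6)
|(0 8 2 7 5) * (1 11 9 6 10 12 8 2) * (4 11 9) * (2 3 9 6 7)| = |(0 3 9 7 5)(1 6 10 12 8)(4 11)| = 10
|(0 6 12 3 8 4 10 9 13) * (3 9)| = |(0 6 12 9 13)(3 8 4 10)| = 20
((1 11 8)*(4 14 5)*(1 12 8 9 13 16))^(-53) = ((1 11 9 13 16)(4 14 5)(8 12))^(-53) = (1 9 16 11 13)(4 14 5)(8 12)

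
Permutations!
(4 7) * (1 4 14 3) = (1 4 7 14 3) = [0, 4, 2, 1, 7, 5, 6, 14, 8, 9, 10, 11, 12, 13, 3]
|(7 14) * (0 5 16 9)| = |(0 5 16 9)(7 14)| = 4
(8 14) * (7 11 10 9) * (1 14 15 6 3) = (1 14 8 15 6 3)(7 11 10 9) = [0, 14, 2, 1, 4, 5, 3, 11, 15, 7, 9, 10, 12, 13, 8, 6]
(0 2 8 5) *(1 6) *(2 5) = [5, 6, 8, 3, 4, 0, 1, 7, 2] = (0 5)(1 6)(2 8)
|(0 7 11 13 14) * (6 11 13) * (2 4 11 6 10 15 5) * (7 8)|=30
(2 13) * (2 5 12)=(2 13 5 12)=[0, 1, 13, 3, 4, 12, 6, 7, 8, 9, 10, 11, 2, 5]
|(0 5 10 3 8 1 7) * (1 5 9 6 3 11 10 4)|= |(0 9 6 3 8 5 4 1 7)(10 11)|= 18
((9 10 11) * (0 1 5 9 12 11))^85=(11 12)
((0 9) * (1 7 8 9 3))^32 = ((0 3 1 7 8 9))^32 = (0 1 8)(3 7 9)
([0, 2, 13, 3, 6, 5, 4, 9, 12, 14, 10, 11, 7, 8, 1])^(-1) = [0, 14, 1, 3, 6, 5, 4, 12, 13, 7, 10, 11, 8, 2, 9]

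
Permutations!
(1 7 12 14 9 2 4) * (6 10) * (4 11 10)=[0, 7, 11, 3, 1, 5, 4, 12, 8, 2, 6, 10, 14, 13, 9]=(1 7 12 14 9 2 11 10 6 4)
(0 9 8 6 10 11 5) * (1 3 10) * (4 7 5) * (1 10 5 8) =(0 9 1 3 5)(4 7 8 6 10 11) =[9, 3, 2, 5, 7, 0, 10, 8, 6, 1, 11, 4]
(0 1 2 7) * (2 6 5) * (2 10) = (0 1 6 5 10 2 7) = [1, 6, 7, 3, 4, 10, 5, 0, 8, 9, 2]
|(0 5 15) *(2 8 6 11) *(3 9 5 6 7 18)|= |(0 6 11 2 8 7 18 3 9 5 15)|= 11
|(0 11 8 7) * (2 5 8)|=|(0 11 2 5 8 7)|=6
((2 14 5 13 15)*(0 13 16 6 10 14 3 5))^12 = (0 15 3 16 10)(2 5 6 14 13)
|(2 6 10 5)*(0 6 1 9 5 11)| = 4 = |(0 6 10 11)(1 9 5 2)|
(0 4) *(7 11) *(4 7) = [7, 1, 2, 3, 0, 5, 6, 11, 8, 9, 10, 4] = (0 7 11 4)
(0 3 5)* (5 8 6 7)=(0 3 8 6 7 5)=[3, 1, 2, 8, 4, 0, 7, 5, 6]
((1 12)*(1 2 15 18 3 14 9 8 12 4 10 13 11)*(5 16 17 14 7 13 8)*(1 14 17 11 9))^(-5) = (1 9 15 4 5 18 10 16 3 8 11 7 12 14 13 2)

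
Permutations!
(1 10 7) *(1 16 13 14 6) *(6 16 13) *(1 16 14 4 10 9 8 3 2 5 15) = [0, 9, 5, 2, 10, 15, 16, 13, 3, 8, 7, 11, 12, 4, 14, 1, 6] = (1 9 8 3 2 5 15)(4 10 7 13)(6 16)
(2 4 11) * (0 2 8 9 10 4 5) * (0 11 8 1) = [2, 0, 5, 3, 8, 11, 6, 7, 9, 10, 4, 1] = (0 2 5 11 1)(4 8 9 10)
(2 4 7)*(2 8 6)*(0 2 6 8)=(8)(0 2 4 7)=[2, 1, 4, 3, 7, 5, 6, 0, 8]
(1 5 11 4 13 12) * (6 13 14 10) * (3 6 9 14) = (1 5 11 4 3 6 13 12)(9 14 10) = [0, 5, 2, 6, 3, 11, 13, 7, 8, 14, 9, 4, 1, 12, 10]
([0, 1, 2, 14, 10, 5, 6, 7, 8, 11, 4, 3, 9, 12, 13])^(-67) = (3 11 9 12 13 14)(4 10)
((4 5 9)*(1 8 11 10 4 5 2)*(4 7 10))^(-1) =(1 2 4 11 8)(5 9)(7 10)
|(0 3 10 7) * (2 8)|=|(0 3 10 7)(2 8)|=4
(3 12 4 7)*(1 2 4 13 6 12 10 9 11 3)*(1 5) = (1 2 4 7 5)(3 10 9 11)(6 12 13) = [0, 2, 4, 10, 7, 1, 12, 5, 8, 11, 9, 3, 13, 6]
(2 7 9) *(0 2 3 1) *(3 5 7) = (0 2 3 1)(5 7 9) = [2, 0, 3, 1, 4, 7, 6, 9, 8, 5]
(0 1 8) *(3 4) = (0 1 8)(3 4) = [1, 8, 2, 4, 3, 5, 6, 7, 0]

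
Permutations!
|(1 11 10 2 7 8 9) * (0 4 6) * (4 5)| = 28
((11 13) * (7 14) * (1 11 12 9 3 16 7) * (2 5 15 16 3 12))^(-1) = (1 14 7 16 15 5 2 13 11)(9 12)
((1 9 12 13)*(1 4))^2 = ((1 9 12 13 4))^2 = (1 12 4 9 13)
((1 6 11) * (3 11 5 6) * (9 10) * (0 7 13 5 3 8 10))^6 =(0 11 7 1 13 8 5 10 6 9 3)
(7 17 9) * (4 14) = (4 14)(7 17 9) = [0, 1, 2, 3, 14, 5, 6, 17, 8, 7, 10, 11, 12, 13, 4, 15, 16, 9]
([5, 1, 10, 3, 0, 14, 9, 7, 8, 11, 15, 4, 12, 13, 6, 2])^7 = [0, 1, 10, 3, 4, 5, 6, 7, 8, 9, 15, 11, 12, 13, 14, 2]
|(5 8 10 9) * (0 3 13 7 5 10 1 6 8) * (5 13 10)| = |(0 3 10 9 5)(1 6 8)(7 13)| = 30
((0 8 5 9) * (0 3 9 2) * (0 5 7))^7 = ((0 8 7)(2 5)(3 9))^7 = (0 8 7)(2 5)(3 9)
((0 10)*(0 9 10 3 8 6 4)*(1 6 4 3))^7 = (0 1 6 3 8 4)(9 10)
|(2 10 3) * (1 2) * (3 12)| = |(1 2 10 12 3)| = 5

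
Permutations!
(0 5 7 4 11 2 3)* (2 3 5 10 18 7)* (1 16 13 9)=[10, 16, 5, 0, 11, 2, 6, 4, 8, 1, 18, 3, 12, 9, 14, 15, 13, 17, 7]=(0 10 18 7 4 11 3)(1 16 13 9)(2 5)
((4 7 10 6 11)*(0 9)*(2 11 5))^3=((0 9)(2 11 4 7 10 6 5))^3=(0 9)(2 7 5 4 6 11 10)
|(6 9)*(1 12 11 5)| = 4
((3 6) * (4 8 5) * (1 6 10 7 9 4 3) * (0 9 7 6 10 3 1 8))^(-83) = ((0 9 4)(1 10 6 8 5))^(-83) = (0 9 4)(1 6 5 10 8)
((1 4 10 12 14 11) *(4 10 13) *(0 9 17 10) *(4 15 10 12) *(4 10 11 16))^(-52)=(0 12 4 11 9 14 13 1 17 16 15)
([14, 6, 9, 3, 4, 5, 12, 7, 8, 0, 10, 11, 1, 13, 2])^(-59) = [14, 6, 9, 3, 4, 5, 12, 7, 8, 0, 10, 11, 1, 13, 2]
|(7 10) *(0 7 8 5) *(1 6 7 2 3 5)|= |(0 2 3 5)(1 6 7 10 8)|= 20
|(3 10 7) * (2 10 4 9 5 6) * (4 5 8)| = |(2 10 7 3 5 6)(4 9 8)| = 6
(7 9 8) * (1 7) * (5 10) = (1 7 9 8)(5 10) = [0, 7, 2, 3, 4, 10, 6, 9, 1, 8, 5]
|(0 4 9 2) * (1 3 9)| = |(0 4 1 3 9 2)| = 6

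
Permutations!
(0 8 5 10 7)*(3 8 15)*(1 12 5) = (0 15 3 8 1 12 5 10 7) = [15, 12, 2, 8, 4, 10, 6, 0, 1, 9, 7, 11, 5, 13, 14, 3]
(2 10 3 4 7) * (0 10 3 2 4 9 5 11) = [10, 1, 3, 9, 7, 11, 6, 4, 8, 5, 2, 0] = (0 10 2 3 9 5 11)(4 7)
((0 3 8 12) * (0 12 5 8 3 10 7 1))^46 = ((12)(0 10 7 1)(5 8))^46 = (12)(0 7)(1 10)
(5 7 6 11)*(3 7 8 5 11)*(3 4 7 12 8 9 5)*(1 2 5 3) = (1 2 5 9 3 12 8)(4 7 6) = [0, 2, 5, 12, 7, 9, 4, 6, 1, 3, 10, 11, 8]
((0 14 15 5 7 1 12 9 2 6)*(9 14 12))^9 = (0 6 2 9 1 7 5 15 14 12)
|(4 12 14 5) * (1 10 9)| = 12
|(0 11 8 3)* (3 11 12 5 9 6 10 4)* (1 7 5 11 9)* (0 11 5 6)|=12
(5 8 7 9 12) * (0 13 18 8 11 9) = (0 13 18 8 7)(5 11 9 12) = [13, 1, 2, 3, 4, 11, 6, 0, 7, 12, 10, 9, 5, 18, 14, 15, 16, 17, 8]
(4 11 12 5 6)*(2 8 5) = (2 8 5 6 4 11 12) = [0, 1, 8, 3, 11, 6, 4, 7, 5, 9, 10, 12, 2]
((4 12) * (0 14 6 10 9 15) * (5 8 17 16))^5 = ((0 14 6 10 9 15)(4 12)(5 8 17 16))^5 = (0 15 9 10 6 14)(4 12)(5 8 17 16)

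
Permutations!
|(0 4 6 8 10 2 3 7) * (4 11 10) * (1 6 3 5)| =11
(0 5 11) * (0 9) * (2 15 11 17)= [5, 1, 15, 3, 4, 17, 6, 7, 8, 0, 10, 9, 12, 13, 14, 11, 16, 2]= (0 5 17 2 15 11 9)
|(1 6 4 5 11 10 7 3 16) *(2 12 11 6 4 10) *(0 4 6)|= 6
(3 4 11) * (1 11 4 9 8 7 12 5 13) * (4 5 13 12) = (1 11 3 9 8 7 4 5 12 13) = [0, 11, 2, 9, 5, 12, 6, 4, 7, 8, 10, 3, 13, 1]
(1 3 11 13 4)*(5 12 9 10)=[0, 3, 2, 11, 1, 12, 6, 7, 8, 10, 5, 13, 9, 4]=(1 3 11 13 4)(5 12 9 10)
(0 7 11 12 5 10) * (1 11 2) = (0 7 2 1 11 12 5 10) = [7, 11, 1, 3, 4, 10, 6, 2, 8, 9, 0, 12, 5]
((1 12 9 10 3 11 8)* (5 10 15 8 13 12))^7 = (1 9 11 5 15 13 10 8 12 3)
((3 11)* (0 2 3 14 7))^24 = (14)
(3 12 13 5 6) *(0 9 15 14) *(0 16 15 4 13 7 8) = (0 9 4 13 5 6 3 12 7 8)(14 16 15) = [9, 1, 2, 12, 13, 6, 3, 8, 0, 4, 10, 11, 7, 5, 16, 14, 15]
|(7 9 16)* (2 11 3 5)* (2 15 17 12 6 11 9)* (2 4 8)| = |(2 9 16 7 4 8)(3 5 15 17 12 6 11)| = 42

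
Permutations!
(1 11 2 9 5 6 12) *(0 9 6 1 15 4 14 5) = (0 9)(1 11 2 6 12 15 4 14 5) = [9, 11, 6, 3, 14, 1, 12, 7, 8, 0, 10, 2, 15, 13, 5, 4]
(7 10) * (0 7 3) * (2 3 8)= [7, 1, 3, 0, 4, 5, 6, 10, 2, 9, 8]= (0 7 10 8 2 3)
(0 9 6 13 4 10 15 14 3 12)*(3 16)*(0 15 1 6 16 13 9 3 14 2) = (0 3 12 15 2)(1 6 9 16 14 13 4 10) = [3, 6, 0, 12, 10, 5, 9, 7, 8, 16, 1, 11, 15, 4, 13, 2, 14]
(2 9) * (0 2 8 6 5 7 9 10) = [2, 1, 10, 3, 4, 7, 5, 9, 6, 8, 0] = (0 2 10)(5 7 9 8 6)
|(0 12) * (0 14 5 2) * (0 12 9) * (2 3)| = 10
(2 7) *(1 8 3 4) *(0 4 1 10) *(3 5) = (0 4 10)(1 8 5 3)(2 7) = [4, 8, 7, 1, 10, 3, 6, 2, 5, 9, 0]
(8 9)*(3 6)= (3 6)(8 9)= [0, 1, 2, 6, 4, 5, 3, 7, 9, 8]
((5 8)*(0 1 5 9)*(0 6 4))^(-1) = (0 4 6 9 8 5 1)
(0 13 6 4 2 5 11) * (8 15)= (0 13 6 4 2 5 11)(8 15)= [13, 1, 5, 3, 2, 11, 4, 7, 15, 9, 10, 0, 12, 6, 14, 8]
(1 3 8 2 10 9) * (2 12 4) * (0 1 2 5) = [1, 3, 10, 8, 5, 0, 6, 7, 12, 2, 9, 11, 4] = (0 1 3 8 12 4 5)(2 10 9)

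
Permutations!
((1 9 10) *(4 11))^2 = ((1 9 10)(4 11))^2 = (11)(1 10 9)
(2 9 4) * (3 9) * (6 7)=(2 3 9 4)(6 7)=[0, 1, 3, 9, 2, 5, 7, 6, 8, 4]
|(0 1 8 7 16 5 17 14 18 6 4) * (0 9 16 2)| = 40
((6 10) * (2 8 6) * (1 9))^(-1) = (1 9)(2 10 6 8)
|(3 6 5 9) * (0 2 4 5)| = 7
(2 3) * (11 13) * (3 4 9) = (2 4 9 3)(11 13) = [0, 1, 4, 2, 9, 5, 6, 7, 8, 3, 10, 13, 12, 11]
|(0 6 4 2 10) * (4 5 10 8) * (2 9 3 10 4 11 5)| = 10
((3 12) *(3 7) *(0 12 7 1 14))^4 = ((0 12 1 14)(3 7))^4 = (14)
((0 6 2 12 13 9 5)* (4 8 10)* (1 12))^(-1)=(0 5 9 13 12 1 2 6)(4 10 8)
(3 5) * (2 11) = (2 11)(3 5) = [0, 1, 11, 5, 4, 3, 6, 7, 8, 9, 10, 2]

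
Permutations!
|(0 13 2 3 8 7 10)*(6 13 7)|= |(0 7 10)(2 3 8 6 13)|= 15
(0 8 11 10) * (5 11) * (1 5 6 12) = (0 8 6 12 1 5 11 10) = [8, 5, 2, 3, 4, 11, 12, 7, 6, 9, 0, 10, 1]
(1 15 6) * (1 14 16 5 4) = (1 15 6 14 16 5 4) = [0, 15, 2, 3, 1, 4, 14, 7, 8, 9, 10, 11, 12, 13, 16, 6, 5]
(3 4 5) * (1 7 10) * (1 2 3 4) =[0, 7, 3, 1, 5, 4, 6, 10, 8, 9, 2] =(1 7 10 2 3)(4 5)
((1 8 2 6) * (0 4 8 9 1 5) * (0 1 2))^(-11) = ((0 4 8)(1 9 2 6 5))^(-11) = (0 4 8)(1 5 6 2 9)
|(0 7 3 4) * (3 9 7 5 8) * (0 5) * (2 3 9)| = 7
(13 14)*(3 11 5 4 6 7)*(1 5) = [0, 5, 2, 11, 6, 4, 7, 3, 8, 9, 10, 1, 12, 14, 13] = (1 5 4 6 7 3 11)(13 14)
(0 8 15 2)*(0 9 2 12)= (0 8 15 12)(2 9)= [8, 1, 9, 3, 4, 5, 6, 7, 15, 2, 10, 11, 0, 13, 14, 12]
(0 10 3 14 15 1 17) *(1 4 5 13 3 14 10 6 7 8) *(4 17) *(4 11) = (0 6 7 8 1 11 4 5 13 3 10 14 15 17) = [6, 11, 2, 10, 5, 13, 7, 8, 1, 9, 14, 4, 12, 3, 15, 17, 16, 0]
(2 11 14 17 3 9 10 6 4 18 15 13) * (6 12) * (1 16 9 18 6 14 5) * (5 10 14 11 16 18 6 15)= (1 18 5)(2 16 9 14 17 3 6 4 15 13)(10 12 11)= [0, 18, 16, 6, 15, 1, 4, 7, 8, 14, 12, 10, 11, 2, 17, 13, 9, 3, 5]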